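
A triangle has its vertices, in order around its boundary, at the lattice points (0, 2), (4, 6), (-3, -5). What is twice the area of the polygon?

16

Using the shoelace formula, 2A = |[0·6 − 4·2] + [4·(-5) − (-3)·6] + [(-3)·2 − 0·(-5)]| = 16, so the area is 8.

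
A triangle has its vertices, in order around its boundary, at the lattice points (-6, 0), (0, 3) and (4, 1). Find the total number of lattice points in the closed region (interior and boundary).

The shoelace formula gives twice the area as |[(-6)·3 − 0·0] + [0·1 − 4·3] + [4·0 − (-6)·1]| = 24, so the area is 12.
Along each edge there are gcd(|Δx|,|Δy|)+1 lattice points, so counting each shared vertex once the boundary has gcd(6,3) + gcd(4,2) + gcd(10,1) = 3+2+1 = 6.
Pick's theorem gives I = A − B/2 + 1 = 12 − 6/2 + 1 = 10, so the closed region contains I + B = 10 + 6 = 16 lattice points.

16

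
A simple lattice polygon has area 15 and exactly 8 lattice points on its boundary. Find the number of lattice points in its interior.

12

From Pick's theorem, I = A − B/2 + 1 = 15 − 8/2 + 1 = 12.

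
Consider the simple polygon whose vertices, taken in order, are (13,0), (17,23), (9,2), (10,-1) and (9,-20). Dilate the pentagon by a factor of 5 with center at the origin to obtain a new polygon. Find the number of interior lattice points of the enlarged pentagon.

2056

The shoelace formula gives twice the area as |[13·23 − 17·0] + [17·2 − 9·23] + [9·(-1) − 10·2] + [10·(-20) − 9·(-1)] + [9·0 − 13·(-20)]| = 166, so the area is 83.
The number of boundary lattice points is Σ gcd(|Δx|,|Δy|) = gcd(4,23) + gcd(8,21) + gcd(1,3) + gcd(1,19) + gcd(4,20) = 1+1+1+1+4 = 8.
Scaling by 5 multiplies the area by 5² = 25 (so the new area is 2075) and multiplies the boundary lattice-point count by 5, giving 40.
By Pick's theorem, the interior count of the dilated polygon is 2075 − 40/2 + 1 = 2056.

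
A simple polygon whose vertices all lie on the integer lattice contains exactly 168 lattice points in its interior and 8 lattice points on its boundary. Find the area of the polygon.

Pick's theorem states A = I + B/2 − 1, so A = 168 + 8/2 − 1 = 171.

171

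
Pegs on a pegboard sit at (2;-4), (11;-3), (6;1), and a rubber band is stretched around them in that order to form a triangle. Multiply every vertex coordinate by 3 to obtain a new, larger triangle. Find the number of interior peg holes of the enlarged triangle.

181

By the shoelace formula, twice the signed area is |(2·(-3) − 11·(-4)) + (11·1 − 6·(-3)) + (6·(-4) − 2·1)| = 41, so the area is 20.5.
Summing gcd(|Δx|,|Δy|) over the edges gives the boundary count: gcd(9,1) + gcd(5,4) + gcd(4,5) = 1+1+1 = 3.
Scaling by 3 multiplies the area by 3² = 9 (so the new area is 369/2) and multiplies the boundary lattice-point count by 3, giving 9.
By Pick's theorem, the interior count of the dilated polygon is 369/2 − 9/2 + 1 = 181.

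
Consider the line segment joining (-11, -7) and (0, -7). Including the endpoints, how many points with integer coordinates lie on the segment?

12

The number of lattice points on a segment between lattice points is gcd(|Δx|,|Δy|) + 1 = gcd(11,0) + 1 = 11 + 1 = 12.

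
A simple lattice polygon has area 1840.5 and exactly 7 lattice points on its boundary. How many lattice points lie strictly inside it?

1838

From Pick's theorem, I = A − B/2 + 1 = 1840.5 − 7/2 + 1 = 1838.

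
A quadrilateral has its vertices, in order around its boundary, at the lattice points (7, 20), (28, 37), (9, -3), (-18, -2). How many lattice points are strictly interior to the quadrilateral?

The shoelace formula gives twice the area as |(7·37 − 28·20) + (28·(-3) − 9·37) + (9·(-2) − (-18)·(-3)) + ((-18)·20 − 7·(-2))| = 1136, so the area is 568.
Summing gcd(|Δx|,|Δy|) over the edges gives the boundary count: gcd(21,17) + gcd(19,40) + gcd(27,1) + gcd(25,22) = 1+1+1+1 = 4.
By Pick's theorem A = I + B/2 − 1, so I = 568 − 4/2 + 1 = 567.

567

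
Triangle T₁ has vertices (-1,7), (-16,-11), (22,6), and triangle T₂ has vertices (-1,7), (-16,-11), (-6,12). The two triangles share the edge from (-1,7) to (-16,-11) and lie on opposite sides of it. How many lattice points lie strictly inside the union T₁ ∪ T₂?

294

The union is the simple quadrilateral with vertices (-1,7), (22,6), (-16,-11), (-6,12) in order.
The shoelace formula gives twice the area as |((-1)·6 − 22·7) + (22·(-11) − (-16)·6) + ((-16)·12 − (-6)·(-11)) + ((-6)·7 − (-1)·12)| = 594, so the area is 297.
Summing gcd(|Δx|,|Δy|) over the edges gives the boundary count: gcd(23,1) + gcd(38,17) + gcd(10,23) + gcd(5,5) = 1+1+1+5 = 8.
By Pick's theorem I = A − B/2 + 1 = 297 − 8/2 + 1 = 294.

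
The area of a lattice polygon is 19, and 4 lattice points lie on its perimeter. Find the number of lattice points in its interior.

18

From Pick's theorem, I = A − B/2 + 1 = 19 − 4/2 + 1 = 18.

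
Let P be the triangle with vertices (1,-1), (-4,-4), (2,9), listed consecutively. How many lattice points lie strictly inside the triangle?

The shoelace formula gives twice the area as |(1·(-4) − (-4)·(-1)) + ((-4)·9 − 2·(-4)) + (2·(-1) − 1·9)| = 47, so the area is 23.5.
Summing gcd(|Δx|,|Δy|) over the edges gives the boundary count: gcd(5,3) + gcd(6,13) + gcd(1,10) = 1+1+1 = 3.
By Pick's theorem A = I + B/2 − 1, so I = 23.5 − 3/2 + 1 = 23.

23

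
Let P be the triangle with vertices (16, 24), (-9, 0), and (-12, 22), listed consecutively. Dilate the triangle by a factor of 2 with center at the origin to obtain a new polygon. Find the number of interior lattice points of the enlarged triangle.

Using the shoelace formula, 2A = |[16·0 − (-9)·24] + [(-9)·22 − (-12)·0] + [(-12)·24 − 16·22]| = 622, so the area is 311.
The number of boundary lattice points is Σ gcd(|Δx|,|Δy|) = gcd(25,24) + gcd(3,22) + gcd(28,2) = 1+1+2 = 4.
Scaling by 2 multiplies the area by 2² = 4 (so the new area is 1244) and multiplies the boundary lattice-point count by 2, giving 8.
By Pick's theorem, the interior count of the dilated polygon is 1244 − 8/2 + 1 = 1241.

1241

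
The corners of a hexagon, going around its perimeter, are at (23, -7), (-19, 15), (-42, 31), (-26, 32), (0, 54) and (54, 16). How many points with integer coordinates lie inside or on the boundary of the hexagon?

The shoelace formula gives twice the area as |(23·15 − (-19)·(-7)) + ((-19)·31 − (-42)·15) + ((-42)·32 − (-26)·31) + ((-26)·54 − 0·32) + (0·16 − 54·54) + (54·(-7) − 23·16)| = 5351, so the area is 2675.5.
Along each edge there are gcd(|Δx|,|Δy|)+1 lattice points, so counting each shared vertex once the boundary has gcd(42,22) + gcd(23,16) + gcd(16,1) + gcd(26,22) + gcd(54,38) + gcd(31,23) = 2+1+1+2+2+1 = 9.
Pick's theorem gives I = A − B/2 + 1 = 2675.5 − 9/2 + 1 = 2672, so the closed region contains I + B = 2672 + 9 = 2681 lattice points.

2681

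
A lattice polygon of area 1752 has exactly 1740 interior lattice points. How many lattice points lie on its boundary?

26

Pick's theorem gives A = I + B/2 − 1, so B = 2(A − I + 1) = 2(1752 − 1740 + 1) = 26.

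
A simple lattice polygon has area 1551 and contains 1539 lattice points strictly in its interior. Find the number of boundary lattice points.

26

Pick's theorem gives A = I + B/2 − 1, so B = 2(A − I + 1) = 2(1551 − 1539 + 1) = 26.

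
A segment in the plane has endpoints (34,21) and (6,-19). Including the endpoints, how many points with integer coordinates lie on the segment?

The number of lattice points on a segment between lattice points is gcd(|Δx|,|Δy|) + 1 = gcd(28,40) + 1 = 4 + 1 = 5.

5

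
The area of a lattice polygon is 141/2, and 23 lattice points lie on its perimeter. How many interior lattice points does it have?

60

From Pick's theorem, I = A − B/2 + 1 = 141/2 − 23/2 + 1 = 60.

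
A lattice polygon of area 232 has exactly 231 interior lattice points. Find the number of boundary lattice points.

4

Pick's theorem gives A = I + B/2 − 1, so B = 2(A − I + 1) = 2(232 − 231 + 1) = 4.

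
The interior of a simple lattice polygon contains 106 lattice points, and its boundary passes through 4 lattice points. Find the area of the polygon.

107

By Pick's theorem, A = I + B/2 − 1 = 106 + 4/2 − 1 = 107.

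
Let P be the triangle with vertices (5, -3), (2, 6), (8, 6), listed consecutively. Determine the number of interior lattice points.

22

Using the shoelace formula, 2A = |(5·6 − 2·(-3)) + (2·6 − 8·6) + (8·(-3) − 5·6)| = 54, so the area is 27.
Summing gcd(|Δx|,|Δy|) over the edges gives the boundary count: gcd(3,9) + gcd(6,0) + gcd(3,9) = 3+6+3 = 12.
Pick's theorem gives I = A − B/2 + 1 = 27 − 12/2 + 1 = 22.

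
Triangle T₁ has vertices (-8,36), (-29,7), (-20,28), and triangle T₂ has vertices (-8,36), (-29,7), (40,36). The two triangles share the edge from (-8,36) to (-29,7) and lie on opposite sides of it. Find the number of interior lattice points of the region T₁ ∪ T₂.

759

The union is the simple quadrilateral with vertices (-8,36), (-20,28), (-29,7), (40,36) in order.
Using the shoelace formula, 2A = |[(-8)·28 − (-20)·36] + [(-20)·7 − (-29)·28] + [(-29)·36 − 40·7] + [40·36 − (-8)·36]| = 1572, so the area is 786.
The number of boundary lattice points is Σ gcd(|Δx|,|Δy|) = gcd(12,8) + gcd(9,21) + gcd(69,29) + gcd(48,0) = 4+3+1+48 = 56.
By Pick's theorem I = A − B/2 + 1 = 786 − 56/2 + 1 = 759.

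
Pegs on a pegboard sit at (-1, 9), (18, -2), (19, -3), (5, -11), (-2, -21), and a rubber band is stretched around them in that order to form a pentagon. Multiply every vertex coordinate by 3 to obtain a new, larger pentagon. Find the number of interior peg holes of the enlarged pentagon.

Using the shoelace formula, 2A = |[(-1)·(-2) − 18·9] + [18·(-3) − 19·(-2)] + [19·(-11) − 5·(-3)] + [5·(-21) − (-2)·(-11)] + [(-2)·9 − (-1)·(-21)]| = 536, so the area is 268.
Along each edge there are gcd(|Δx|,|Δy|)+1 lattice points, so counting each shared vertex once the boundary has gcd(19,11) + gcd(1,1) + gcd(14,8) + gcd(7,10) + gcd(1,30) = 1+1+2+1+1 = 6.
Scaling by 3 multiplies the area by 3² = 9 (so the new area is 2412) and multiplies the boundary lattice-point count by 3, giving 18.
By Pick's theorem, the interior count of the dilated polygon is 2412 − 18/2 + 1 = 2404.

2404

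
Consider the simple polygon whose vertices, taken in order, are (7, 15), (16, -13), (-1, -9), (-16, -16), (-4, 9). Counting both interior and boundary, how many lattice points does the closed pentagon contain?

477

The shoelace formula gives twice the area as |(7·(-13) − 16·15) + (16·(-9) − (-1)·(-13)) + ((-1)·(-16) − (-16)·(-9)) + ((-16)·9 − (-4)·(-16)) + ((-4)·15 − 7·9)| = 947, so the area is 947/2.
Summing gcd(|Δx|,|Δy|) over the edges gives the boundary count: gcd(9,28) + gcd(17,4) + gcd(15,7) + gcd(12,25) + gcd(11,6) = 1+1+1+1+1 = 5.
Pick's theorem gives I = A − B/2 + 1 = 947/2 − 5/2 + 1 = 472, so the closed region contains I + B = 472 + 5 = 477 lattice points.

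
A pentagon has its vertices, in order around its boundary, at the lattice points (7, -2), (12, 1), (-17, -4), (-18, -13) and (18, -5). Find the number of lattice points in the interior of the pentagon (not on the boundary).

233

By the shoelace formula, twice the signed area is |[7·1 − 12·(-2)] + [12·(-4) − (-17)·1] + [(-17)·(-13) − (-18)·(-4)] + [(-18)·(-5) − 18·(-13)] + [18·(-2) − 7·(-5)]| = 472, so the area is 236.
Summing gcd(|Δx|,|Δy|) over the edges gives the boundary count: gcd(5,3) + gcd(29,5) + gcd(1,9) + gcd(36,8) + gcd(11,3) = 1+1+1+4+1 = 8.
By Pick's theorem A = I + B/2 − 1, so I = 236 − 8/2 + 1 = 233.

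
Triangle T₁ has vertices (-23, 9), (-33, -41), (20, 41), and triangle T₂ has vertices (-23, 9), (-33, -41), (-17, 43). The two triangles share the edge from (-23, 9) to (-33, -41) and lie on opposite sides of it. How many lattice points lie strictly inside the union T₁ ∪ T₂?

932

The union is the simple quadrilateral with vertices (-23, 9), (20, 41), (-33, -41), (-17, 43) in order.
Using the shoelace formula, 2A = |((-23)·41 − 20·9) + (20·(-41) − (-33)·41) + ((-33)·43 − (-17)·(-41)) + ((-17)·9 − (-23)·43)| = 1870, so the area is 935.
The number of boundary lattice points is Σ gcd(|Δx|,|Δy|) = gcd(43,32) + gcd(53,82) + gcd(16,84) + gcd(6,34) = 1+1+4+2 = 8.
By Pick's theorem I = A − B/2 + 1 = 935 − 8/2 + 1 = 932.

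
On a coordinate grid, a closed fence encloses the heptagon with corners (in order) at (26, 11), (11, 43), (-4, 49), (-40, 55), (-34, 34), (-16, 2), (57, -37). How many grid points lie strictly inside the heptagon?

3243

By the shoelace formula, twice the signed area is |(26·43 − 11·11) + (11·49 − (-4)·43) + ((-4)·55 − (-40)·49) + ((-40)·34 − (-34)·55) + ((-34)·2 − (-16)·34) + ((-16)·(-37) − 57·2) + (57·11 − 26·(-37))| = 6501, so the area is 6501/2.
Along each edge there are gcd(|Δx|,|Δy|)+1 lattice points, so counting each shared vertex once the boundary has gcd(15,32) + gcd(15,6) + gcd(36,6) + gcd(6,21) + gcd(18,32) + gcd(73,39) + gcd(31,48) = 1+3+6+3+2+1+1 = 17.
Pick's theorem gives I = A − B/2 + 1 = 6501/2 − 17/2 + 1 = 3243.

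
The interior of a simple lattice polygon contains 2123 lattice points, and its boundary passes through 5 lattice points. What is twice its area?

By Pick's theorem, A = I + B/2 − 1 = 2123 + 5/2 − 1 = 4249/2.
Hence 2A = 4249.

4249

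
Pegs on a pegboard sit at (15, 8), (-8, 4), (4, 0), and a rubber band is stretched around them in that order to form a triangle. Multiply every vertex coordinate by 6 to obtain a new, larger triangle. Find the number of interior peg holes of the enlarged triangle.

The shoelace formula gives twice the area as |(15·4 − (-8)·8) + ((-8)·0 − 4·4) + (4·8 − 15·0)| = 140, so the area is 70.
Summing gcd(|Δx|,|Δy|) over the edges gives the boundary count: gcd(23,4) + gcd(12,4) + gcd(11,8) = 1+4+1 = 6.
Scaling by 6 multiplies the area by 6² = 36 (so the new area is 2520) and multiplies the boundary lattice-point count by 6, giving 36.
By Pick's theorem, the interior count of the dilated polygon is 2520 − 36/2 + 1 = 2503.

2503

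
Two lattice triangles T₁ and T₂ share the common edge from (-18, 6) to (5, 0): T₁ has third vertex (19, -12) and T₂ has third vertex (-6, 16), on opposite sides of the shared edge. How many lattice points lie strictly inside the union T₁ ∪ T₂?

245

The union is the simple quadrilateral with vertices (-18, 6), (19, -12), (5, 0), (-6, 16) in order.
Using the shoelace formula, 2A = |[(-18)·(-12) − 19·6] + [19·0 − 5·(-12)] + [5·16 − (-6)·0] + [(-6)·6 − (-18)·16]| = 494, so the area is 247.
The number of boundary lattice points is Σ gcd(|Δx|,|Δy|) = gcd(37,18) + gcd(14,12) + gcd(11,16) + gcd(12,10) = 1+2+1+2 = 6.
By Pick's theorem I = A − B/2 + 1 = 247 − 6/2 + 1 = 245.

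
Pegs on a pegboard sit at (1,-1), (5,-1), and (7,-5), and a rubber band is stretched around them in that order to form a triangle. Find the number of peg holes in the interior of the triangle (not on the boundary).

Using the shoelace formula, 2A = |(1·(-1) − 5·(-1)) + (5·(-5) − 7·(-1)) + (7·(-1) − 1·(-5))| = 16, so the area is 8.
Summing gcd(|Δx|,|Δy|) over the edges gives the boundary count: gcd(4,0) + gcd(2,4) + gcd(6,4) = 4+2+2 = 8.
By Pick's theorem A = I + B/2 − 1, so I = 8 − 8/2 + 1 = 5.

5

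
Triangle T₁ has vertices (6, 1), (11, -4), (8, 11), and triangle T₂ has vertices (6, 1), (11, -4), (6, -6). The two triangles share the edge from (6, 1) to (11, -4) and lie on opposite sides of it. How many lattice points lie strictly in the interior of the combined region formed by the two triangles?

The union is the simple quadrilateral with vertices (6, 1), (8, 11), (11, -4), (6, -6) in order.
Using the shoelace formula, 2A = |[6·11 − 8·1] + [8·(-4) − 11·11] + [11·(-6) − 6·(-4)] + [6·1 − 6·(-6)]| = 95, so the area is 47.5.
Along each edge there are gcd(|Δx|,|Δy|)+1 lattice points, so counting each shared vertex once the boundary has gcd(2,10) + gcd(3,15) + gcd(5,2) + gcd(0,7) = 2+3+1+7 = 13.
By Pick's theorem I = A − B/2 + 1 = 47.5 − 13/2 + 1 = 42.

42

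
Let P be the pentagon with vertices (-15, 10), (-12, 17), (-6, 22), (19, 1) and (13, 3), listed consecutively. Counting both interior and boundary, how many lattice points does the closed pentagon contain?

Using the shoelace formula, 2A = |[(-15)·17 − (-12)·10] + [(-12)·22 − (-6)·17] + [(-6)·1 − 19·22] + [19·3 − 13·1] + [13·10 − (-15)·3]| = 502, so the area is 251.
Along each edge there are gcd(|Δx|,|Δy|)+1 lattice points, so counting each shared vertex once the boundary has gcd(3,7) + gcd(6,5) + gcd(25,21) + gcd(6,2) + gcd(28,7) = 1+1+1+2+7 = 12.
Pick's theorem gives I = A − B/2 + 1 = 251 − 12/2 + 1 = 246, so the closed region contains I + B = 246 + 12 = 258 lattice points.

258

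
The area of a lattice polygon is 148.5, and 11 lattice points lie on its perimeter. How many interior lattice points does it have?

Pick's theorem A = I + B/2 − 1 rearranges to I = A − B/2 + 1 = 148.5 − 11/2 + 1 = 144.

144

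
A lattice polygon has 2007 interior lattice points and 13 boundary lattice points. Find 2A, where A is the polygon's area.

Pick's theorem states A = I + B/2 − 1, so A = 2007 + 13/2 − 1 = 4025/2.
Hence 2A = 4025.

4025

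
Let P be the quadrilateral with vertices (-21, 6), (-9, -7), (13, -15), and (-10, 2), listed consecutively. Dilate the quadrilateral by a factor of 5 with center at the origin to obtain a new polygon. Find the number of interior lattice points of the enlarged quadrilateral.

By the shoelace formula, twice the signed area is |[(-21)·(-7) − (-9)·6] + [(-9)·(-15) − 13·(-7)] + [13·2 − (-10)·(-15)] + [(-10)·6 − (-21)·2]| = 285, so the area is 142.5.
The number of boundary lattice points is Σ gcd(|Δx|,|Δy|) = gcd(12,13) + gcd(22,8) + gcd(23,17) + gcd(11,4) = 1+2+1+1 = 5.
Scaling by 5 multiplies the area by 5² = 25 (so the new area is 7125/2) and multiplies the boundary lattice-point count by 5, giving 25.
By Pick's theorem, the interior count of the dilated polygon is 7125/2 − 25/2 + 1 = 3551.

3551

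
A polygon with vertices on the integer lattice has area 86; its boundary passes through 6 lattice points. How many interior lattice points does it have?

Pick's theorem A = I + B/2 − 1 rearranges to I = A − B/2 + 1 = 86 − 6/2 + 1 = 84.

84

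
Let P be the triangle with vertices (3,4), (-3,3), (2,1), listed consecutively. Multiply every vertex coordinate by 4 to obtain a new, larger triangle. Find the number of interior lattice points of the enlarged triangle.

By the shoelace formula, twice the signed area is |(3·3 − (-3)·4) + ((-3)·1 − 2·3) + (2·4 − 3·1)| = 17, so the area is 17/2.
The number of boundary lattice points is Σ gcd(|Δx|,|Δy|) = gcd(6,1) + gcd(5,2) + gcd(1,3) = 1+1+1 = 3.
Scaling by 4 multiplies the area by 4² = 16 (so the new area is 136) and multiplies the boundary lattice-point count by 4, giving 12.
By Pick's theorem, the interior count of the dilated polygon is 136 − 12/2 + 1 = 131.

131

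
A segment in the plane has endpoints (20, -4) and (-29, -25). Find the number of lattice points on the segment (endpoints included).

The number of lattice points on a segment between lattice points is gcd(|Δx|,|Δy|) + 1 = gcd(49,21) + 1 = 7 + 1 = 8.

8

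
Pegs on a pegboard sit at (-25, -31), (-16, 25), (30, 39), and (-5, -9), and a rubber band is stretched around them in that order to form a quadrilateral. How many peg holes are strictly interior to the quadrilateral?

The shoelace formula gives twice the area as |((-25)·25 − (-16)·(-31)) + ((-16)·39 − 30·25) + (30·(-9) − (-5)·39) + ((-5)·(-31) − (-25)·(-9))| = 2640, so the area is 1320.
The number of boundary lattice points is Σ gcd(|Δx|,|Δy|) = gcd(9,56) + gcd(46,14) + gcd(35,48) + gcd(20,22) = 1+2+1+2 = 6.
By Pick's theorem A = I + B/2 − 1, so I = 1320 − 6/2 + 1 = 1318.

1318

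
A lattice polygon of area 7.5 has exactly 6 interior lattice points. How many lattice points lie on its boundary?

Pick's theorem gives A = I + B/2 − 1, so B = 2(A − I + 1) = 2(7.5 − 6 + 1) = 5.

5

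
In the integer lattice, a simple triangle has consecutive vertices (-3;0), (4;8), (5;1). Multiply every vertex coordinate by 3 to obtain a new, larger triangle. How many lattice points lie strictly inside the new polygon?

253

The shoelace formula gives twice the area as |[(-3)·8 − 4·0] + [4·1 − 5·8] + [5·0 − (-3)·1]| = 57, so the area is 57/2.
The number of boundary lattice points is Σ gcd(|Δx|,|Δy|) = gcd(7,8) + gcd(1,7) + gcd(8,1) = 1+1+1 = 3.
Scaling by 3 multiplies the area by 3² = 9 (so the new area is 513/2) and multiplies the boundary lattice-point count by 3, giving 9.
By Pick's theorem, the interior count of the dilated polygon is 513/2 − 9/2 + 1 = 253.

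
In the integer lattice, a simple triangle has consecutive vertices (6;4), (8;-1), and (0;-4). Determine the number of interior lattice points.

22

Using the shoelace formula, 2A = |[6·(-1) − 8·4] + [8·(-4) − 0·(-1)] + [0·4 − 6·(-4)]| = 46, so the area is 23.
The number of boundary lattice points is Σ gcd(|Δx|,|Δy|) = gcd(2,5) + gcd(8,3) + gcd(6,8) = 1+1+2 = 4.
By Pick's theorem A = I + B/2 − 1, so I = 23 − 4/2 + 1 = 22.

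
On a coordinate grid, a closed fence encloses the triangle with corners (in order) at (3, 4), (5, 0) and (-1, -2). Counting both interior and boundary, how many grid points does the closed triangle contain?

The shoelace formula gives twice the area as |(3·0 − 5·4) + (5·(-2) − (-1)·0) + ((-1)·4 − 3·(-2))| = 28, so the area is 14.
Summing gcd(|Δx|,|Δy|) over the edges gives the boundary count: gcd(2,4) + gcd(6,2) + gcd(4,6) = 2+2+2 = 6.
Pick's theorem gives I = A − B/2 + 1 = 14 − 6/2 + 1 = 12, so the closed region contains I + B = 12 + 6 = 18 lattice points.

18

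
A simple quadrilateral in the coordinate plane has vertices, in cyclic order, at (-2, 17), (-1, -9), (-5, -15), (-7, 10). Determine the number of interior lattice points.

The shoelace formula gives twice the area as |[(-2)·(-9) − (-1)·17] + [(-1)·(-15) − (-5)·(-9)] + [(-5)·10 − (-7)·(-15)] + [(-7)·17 − (-2)·10]| = 249, so the area is 124.5.
Along each edge there are gcd(|Δx|,|Δy|)+1 lattice points, so counting each shared vertex once the boundary has gcd(1,26) + gcd(4,6) + gcd(2,25) + gcd(5,7) = 1+2+1+1 = 5.
By Pick's theorem A = I + B/2 − 1, so I = 124.5 − 5/2 + 1 = 123.

123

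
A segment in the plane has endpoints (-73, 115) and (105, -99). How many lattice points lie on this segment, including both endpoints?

The number of lattice points on a segment between lattice points is gcd(|Δx|,|Δy|) + 1 = gcd(178,214) + 1 = 2 + 1 = 3.

3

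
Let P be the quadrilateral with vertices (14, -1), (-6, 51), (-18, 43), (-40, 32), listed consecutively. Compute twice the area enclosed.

Using the shoelace formula, 2A = |[14·51 − (-6)·(-1)] + [(-6)·43 − (-18)·51] + [(-18)·32 − (-40)·43] + [(-40)·(-1) − 14·32]| = 2104, so the area is 1052.

2104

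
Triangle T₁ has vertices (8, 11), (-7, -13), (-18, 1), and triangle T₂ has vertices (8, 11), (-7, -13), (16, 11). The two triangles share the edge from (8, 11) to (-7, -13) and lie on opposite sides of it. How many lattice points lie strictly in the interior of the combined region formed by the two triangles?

328

The union is the simple quadrilateral with vertices (8, 11), (-18, 1), (-7, -13), (16, 11) in order.
The shoelace formula gives twice the area as |(8·1 − (-18)·11) + ((-18)·(-13) − (-7)·1) + ((-7)·11 − 16·(-13)) + (16·11 − 8·11)| = 666, so the area is 333.
Summing gcd(|Δx|,|Δy|) over the edges gives the boundary count: gcd(26,10) + gcd(11,14) + gcd(23,24) + gcd(8,0) = 2+1+1+8 = 12.
By Pick's theorem I = A − B/2 + 1 = 333 − 12/2 + 1 = 328.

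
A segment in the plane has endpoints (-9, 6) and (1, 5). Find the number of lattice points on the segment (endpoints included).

2

The number of lattice points on a segment between lattice points is gcd(|Δx|,|Δy|) + 1 = gcd(10,1) + 1 = 1 + 1 = 2.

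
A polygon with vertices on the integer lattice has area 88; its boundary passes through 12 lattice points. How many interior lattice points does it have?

83

Pick's theorem A = I + B/2 − 1 rearranges to I = A − B/2 + 1 = 88 − 12/2 + 1 = 83.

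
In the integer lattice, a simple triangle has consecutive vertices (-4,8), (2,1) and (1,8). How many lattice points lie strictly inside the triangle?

The shoelace formula gives twice the area as |((-4)·1 − 2·8) + (2·8 − 1·1) + (1·8 − (-4)·8)| = 35, so the area is 17.5.
Along each edge there are gcd(|Δx|,|Δy|)+1 lattice points, so counting each shared vertex once the boundary has gcd(6,7) + gcd(1,7) + gcd(5,0) = 1+1+5 = 7.
By Pick's theorem A = I + B/2 − 1, so I = 17.5 − 7/2 + 1 = 15.

15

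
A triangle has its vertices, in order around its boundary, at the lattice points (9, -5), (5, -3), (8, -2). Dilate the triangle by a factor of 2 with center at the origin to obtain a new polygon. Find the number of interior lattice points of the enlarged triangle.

17

The shoelace formula gives twice the area as |[9·(-3) − 5·(-5)] + [5·(-2) − 8·(-3)] + [8·(-5) − 9·(-2)]| = 10, so the area is 5.
The number of boundary lattice points is Σ gcd(|Δx|,|Δy|) = gcd(4,2) + gcd(3,1) + gcd(1,3) = 2+1+1 = 4.
Scaling by 2 multiplies the area by 2² = 4 (so the new area is 20) and multiplies the boundary lattice-point count by 2, giving 8.
By Pick's theorem, the interior count of the dilated polygon is 20 − 8/2 + 1 = 17.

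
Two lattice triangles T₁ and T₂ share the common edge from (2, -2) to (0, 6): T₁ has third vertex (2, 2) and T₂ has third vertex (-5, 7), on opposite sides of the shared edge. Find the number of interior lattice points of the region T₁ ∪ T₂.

The union is the simple quadrilateral with vertices (2, -2), (2, 2), (0, 6), (-5, 7) in order.
Using the shoelace formula, 2A = |[2·2 − 2·(-2)] + [2·6 − 0·2] + [0·7 − (-5)·6] + [(-5)·(-2) − 2·7]| = 46, so the area is 23.
Summing gcd(|Δx|,|Δy|) over the edges gives the boundary count: gcd(0,4) + gcd(2,4) + gcd(5,1) + gcd(7,9) = 4+2+1+1 = 8.
By Pick's theorem I = A − B/2 + 1 = 23 − 8/2 + 1 = 20.

20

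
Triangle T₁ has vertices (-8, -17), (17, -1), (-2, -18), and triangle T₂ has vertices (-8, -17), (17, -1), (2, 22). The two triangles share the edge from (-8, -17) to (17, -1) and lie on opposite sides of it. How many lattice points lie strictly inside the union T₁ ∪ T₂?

467

The union is the simple quadrilateral with vertices (-8, -17), (-2, -18), (17, -1), (2, 22) in order.
The shoelace formula gives twice the area as |[(-8)·(-18) − (-2)·(-17)] + [(-2)·(-1) − 17·(-18)] + [17·22 − 2·(-1)] + [2·(-17) − (-8)·22]| = 936, so the area is 468.
The number of boundary lattice points is Σ gcd(|Δx|,|Δy|) = gcd(6,1) + gcd(19,17) + gcd(15,23) + gcd(10,39) = 1+1+1+1 = 4.
By Pick's theorem I = A − B/2 + 1 = 468 − 4/2 + 1 = 467.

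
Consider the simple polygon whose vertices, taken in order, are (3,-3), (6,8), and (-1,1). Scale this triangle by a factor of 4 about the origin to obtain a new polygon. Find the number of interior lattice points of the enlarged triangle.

425

The shoelace formula gives twice the area as |(3·8 − 6·(-3)) + (6·1 − (-1)·8) + ((-1)·(-3) − 3·1)| = 56, so the area is 28.
Summing gcd(|Δx|,|Δy|) over the edges gives the boundary count: gcd(3,11) + gcd(7,7) + gcd(4,4) = 1+7+4 = 12.
Scaling by 4 multiplies the area by 4² = 16 (so the new area is 448) and multiplies the boundary lattice-point count by 4, giving 48.
By Pick's theorem, the interior count of the dilated polygon is 448 − 48/2 + 1 = 425.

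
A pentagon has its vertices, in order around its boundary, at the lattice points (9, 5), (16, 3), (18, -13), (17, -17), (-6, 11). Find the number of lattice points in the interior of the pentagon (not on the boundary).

Using the shoelace formula, 2A = |[9·3 − 16·5] + [16·(-13) − 18·3] + [18·(-17) − 17·(-13)] + [17·11 − (-6)·(-17)] + [(-6)·5 − 9·11]| = 444, so the area is 222.
Along each edge there are gcd(|Δx|,|Δy|)+1 lattice points, so counting each shared vertex once the boundary has gcd(7,2) + gcd(2,16) + gcd(1,4) + gcd(23,28) + gcd(15,6) = 1+2+1+1+3 = 8.
By Pick's theorem A = I + B/2 − 1, so I = 222 − 8/2 + 1 = 219.

219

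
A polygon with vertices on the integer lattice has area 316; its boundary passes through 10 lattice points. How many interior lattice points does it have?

Pick's theorem A = I + B/2 − 1 rearranges to I = A − B/2 + 1 = 316 − 10/2 + 1 = 312.

312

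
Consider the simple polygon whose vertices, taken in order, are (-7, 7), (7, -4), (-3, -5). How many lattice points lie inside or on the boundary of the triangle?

66

By the shoelace formula, twice the signed area is |((-7)·(-4) − 7·7) + (7·(-5) − (-3)·(-4)) + ((-3)·7 − (-7)·(-5))| = 124, so the area is 62.
Summing gcd(|Δx|,|Δy|) over the edges gives the boundary count: gcd(14,11) + gcd(10,1) + gcd(4,12) = 1+1+4 = 6.
Pick's theorem gives I = A − B/2 + 1 = 62 − 6/2 + 1 = 60, so the closed region contains I + B = 60 + 6 = 66 lattice points.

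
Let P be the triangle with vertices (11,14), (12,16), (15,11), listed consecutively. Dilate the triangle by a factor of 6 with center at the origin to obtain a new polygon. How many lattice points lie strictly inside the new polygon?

By the shoelace formula, twice the signed area is |[11·16 − 12·14] + [12·11 − 15·16] + [15·14 − 11·11]| = 11, so the area is 11/2.
Summing gcd(|Δx|,|Δy|) over the edges gives the boundary count: gcd(1,2) + gcd(3,5) + gcd(4,3) = 1+1+1 = 3.
Scaling by 6 multiplies the area by 6² = 36 (so the new area is 198) and multiplies the boundary lattice-point count by 6, giving 18.
By Pick's theorem, the interior count of the dilated polygon is 198 − 18/2 + 1 = 190.

190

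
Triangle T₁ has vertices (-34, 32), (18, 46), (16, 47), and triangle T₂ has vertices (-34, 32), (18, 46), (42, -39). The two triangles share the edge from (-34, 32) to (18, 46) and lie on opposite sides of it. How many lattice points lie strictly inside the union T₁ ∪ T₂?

The union is the simple quadrilateral with vertices (-34, 32), (16, 47), (18, 46), (42, -39) in order.
Using the shoelace formula, 2A = |((-34)·47 − 16·32) + (16·46 − 18·47) + (18·(-39) − 42·46) + (42·32 − (-34)·(-39))| = 4836, so the area is 2418.
Summing gcd(|Δx|,|Δy|) over the edges gives the boundary count: gcd(50,15) + gcd(2,1) + gcd(24,85) + gcd(76,71) = 5+1+1+1 = 8.
By Pick's theorem I = A − B/2 + 1 = 2418 − 8/2 + 1 = 2415.

2415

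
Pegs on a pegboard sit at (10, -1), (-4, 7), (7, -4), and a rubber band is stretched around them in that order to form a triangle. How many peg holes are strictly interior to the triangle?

26

Using the shoelace formula, 2A = |(10·7 − (-4)·(-1)) + ((-4)·(-4) − 7·7) + (7·(-1) − 10·(-4))| = 66, so the area is 33.
Summing gcd(|Δx|,|Δy|) over the edges gives the boundary count: gcd(14,8) + gcd(11,11) + gcd(3,3) = 2+11+3 = 16.
By Pick's theorem A = I + B/2 − 1, so I = 33 − 16/2 + 1 = 26.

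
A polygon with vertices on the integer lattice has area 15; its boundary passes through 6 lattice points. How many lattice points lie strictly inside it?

Pick's theorem A = I + B/2 − 1 rearranges to I = A − B/2 + 1 = 15 − 6/2 + 1 = 13.

13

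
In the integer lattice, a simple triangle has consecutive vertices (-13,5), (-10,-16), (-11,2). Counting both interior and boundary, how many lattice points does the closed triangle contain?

20

Using the shoelace formula, 2A = |((-13)·(-16) − (-10)·5) + ((-10)·2 − (-11)·(-16)) + ((-11)·5 − (-13)·2)| = 33, so the area is 33/2.
The number of boundary lattice points is Σ gcd(|Δx|,|Δy|) = gcd(3,21) + gcd(1,18) + gcd(2,3) = 3+1+1 = 5.
Pick's theorem gives I = A − B/2 + 1 = 33/2 − 5/2 + 1 = 15, so the closed region contains I + B = 15 + 5 = 20 lattice points.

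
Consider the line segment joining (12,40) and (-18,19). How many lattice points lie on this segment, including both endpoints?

The number of lattice points on a segment between lattice points is gcd(|Δx|,|Δy|) + 1 = gcd(30,21) + 1 = 3 + 1 = 4.

4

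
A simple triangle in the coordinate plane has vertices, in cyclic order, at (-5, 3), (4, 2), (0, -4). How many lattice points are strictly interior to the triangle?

28

By the shoelace formula, twice the signed area is |((-5)·2 − 4·3) + (4·(-4) − 0·2) + (0·3 − (-5)·(-4))| = 58, so the area is 29.
The number of boundary lattice points is Σ gcd(|Δx|,|Δy|) = gcd(9,1) + gcd(4,6) + gcd(5,7) = 1+2+1 = 4.
Pick's theorem gives I = A − B/2 + 1 = 29 − 4/2 + 1 = 28.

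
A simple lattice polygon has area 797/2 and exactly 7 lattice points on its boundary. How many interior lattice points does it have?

Pick's theorem A = I + B/2 − 1 rearranges to I = A − B/2 + 1 = 797/2 − 7/2 + 1 = 396.

396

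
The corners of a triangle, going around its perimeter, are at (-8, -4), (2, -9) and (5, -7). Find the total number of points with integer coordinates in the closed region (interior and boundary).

By the shoelace formula, twice the signed area is |((-8)·(-9) − 2·(-4)) + (2·(-7) − 5·(-9)) + (5·(-4) − (-8)·(-7))| = 35, so the area is 35/2.
The number of boundary lattice points is Σ gcd(|Δx|,|Δy|) = gcd(10,5) + gcd(3,2) + gcd(13,3) = 5+1+1 = 7.
Pick's theorem gives I = A − B/2 + 1 = 35/2 − 7/2 + 1 = 15, so the closed region contains I + B = 15 + 7 = 22 lattice points.

22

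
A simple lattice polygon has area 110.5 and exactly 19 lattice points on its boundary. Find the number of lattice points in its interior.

102

From Pick's theorem, I = A − B/2 + 1 = 110.5 − 19/2 + 1 = 102.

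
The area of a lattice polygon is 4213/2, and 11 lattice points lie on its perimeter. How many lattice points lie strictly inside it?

2102

From Pick's theorem, I = A − B/2 + 1 = 4213/2 − 11/2 + 1 = 2102.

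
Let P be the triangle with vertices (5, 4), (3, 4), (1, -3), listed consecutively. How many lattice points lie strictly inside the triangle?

The shoelace formula gives twice the area as |(5·4 − 3·4) + (3·(-3) − 1·4) + (1·4 − 5·(-3))| = 14, so the area is 7.
Along each edge there are gcd(|Δx|,|Δy|)+1 lattice points, so counting each shared vertex once the boundary has gcd(2,0) + gcd(2,7) + gcd(4,7) = 2+1+1 = 4.
Pick's theorem gives I = A − B/2 + 1 = 7 − 4/2 + 1 = 6.

6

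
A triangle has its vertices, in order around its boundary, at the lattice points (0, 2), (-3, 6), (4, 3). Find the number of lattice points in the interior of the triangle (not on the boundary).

9

Using the shoelace formula, 2A = |[0·6 − (-3)·2] + [(-3)·3 − 4·6] + [4·2 − 0·3]| = 19, so the area is 9.5.
The number of boundary lattice points is Σ gcd(|Δx|,|Δy|) = gcd(3,4) + gcd(7,3) + gcd(4,1) = 1+1+1 = 3.
By Pick's theorem A = I + B/2 − 1, so I = 9.5 − 3/2 + 1 = 9.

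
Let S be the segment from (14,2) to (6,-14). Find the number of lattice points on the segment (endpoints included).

The number of lattice points on a segment between lattice points is gcd(|Δx|,|Δy|) + 1 = gcd(8,16) + 1 = 8 + 1 = 9.

9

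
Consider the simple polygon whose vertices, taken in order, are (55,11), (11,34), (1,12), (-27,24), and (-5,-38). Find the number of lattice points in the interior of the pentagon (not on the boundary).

By the shoelace formula, twice the signed area is |[55·34 − 11·11] + [11·12 − 1·34] + [1·24 − (-27)·12] + [(-27)·(-38) − (-5)·24] + [(-5)·11 − 55·(-38)]| = 5376, so the area is 2688.
Summing gcd(|Δx|,|Δy|) over the edges gives the boundary count: gcd(44,23) + gcd(10,22) + gcd(28,12) + gcd(22,62) + gcd(60,49) = 1+2+4+2+1 = 10.
Pick's theorem gives I = A − B/2 + 1 = 2688 − 10/2 + 1 = 2684.

2684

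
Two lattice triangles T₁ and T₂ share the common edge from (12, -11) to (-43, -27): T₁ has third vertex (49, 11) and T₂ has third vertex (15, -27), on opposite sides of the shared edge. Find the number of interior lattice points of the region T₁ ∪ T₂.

743

The union is the simple quadrilateral with vertices (12, -11), (49, 11), (-43, -27), (15, -27) in order.
The shoelace formula gives twice the area as |[12·11 − 49·(-11)] + [49·(-27) − (-43)·11] + [(-43)·(-27) − 15·(-27)] + [15·(-11) − 12·(-27)]| = 1546, so the area is 773.
Along each edge there are gcd(|Δx|,|Δy|)+1 lattice points, so counting each shared vertex once the boundary has gcd(37,22) + gcd(92,38) + gcd(58,0) + gcd(3,16) = 1+2+58+1 = 62.
By Pick's theorem I = A − B/2 + 1 = 773 − 62/2 + 1 = 743.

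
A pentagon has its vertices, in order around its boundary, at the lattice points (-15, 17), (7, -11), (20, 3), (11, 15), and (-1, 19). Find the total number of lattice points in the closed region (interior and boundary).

530

Using the shoelace formula, 2A = |((-15)·(-11) − 7·17) + (7·3 − 20·(-11)) + (20·15 − 11·3) + (11·19 − (-1)·15) + ((-1)·17 − (-15)·19)| = 1046, so the area is 523.
Summing gcd(|Δx|,|Δy|) over the edges gives the boundary count: gcd(22,28) + gcd(13,14) + gcd(9,12) + gcd(12,4) + gcd(14,2) = 2+1+3+4+2 = 12.
Pick's theorem gives I = A − B/2 + 1 = 523 − 12/2 + 1 = 518, so the closed region contains I + B = 518 + 12 = 530 lattice points.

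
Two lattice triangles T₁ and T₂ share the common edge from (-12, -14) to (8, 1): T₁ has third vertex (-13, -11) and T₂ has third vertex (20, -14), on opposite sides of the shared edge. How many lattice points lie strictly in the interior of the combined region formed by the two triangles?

259

The union is the simple quadrilateral with vertices (-12, -14), (-13, -11), (8, 1), (20, -14) in order.
The shoelace formula gives twice the area as |((-12)·(-11) − (-13)·(-14)) + ((-13)·1 − 8·(-11)) + (8·(-14) − 20·1) + (20·(-14) − (-12)·(-14))| = 555, so the area is 555/2.
Summing gcd(|Δx|,|Δy|) over the edges gives the boundary count: gcd(1,3) + gcd(21,12) + gcd(12,15) + gcd(32,0) = 1+3+3+32 = 39.
By Pick's theorem I = A − B/2 + 1 = 555/2 − 39/2 + 1 = 259.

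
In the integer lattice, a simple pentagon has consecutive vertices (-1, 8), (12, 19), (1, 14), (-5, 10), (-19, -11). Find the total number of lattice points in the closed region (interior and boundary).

105

Using the shoelace formula, 2A = |((-1)·19 − 12·8) + (12·14 − 1·19) + (1·10 − (-5)·14) + ((-5)·(-11) − (-19)·10) + ((-19)·8 − (-1)·(-11))| = 196, so the area is 98.
Summing gcd(|Δx|,|Δy|) over the edges gives the boundary count: gcd(13,11) + gcd(11,5) + gcd(6,4) + gcd(14,21) + gcd(18,19) = 1+1+2+7+1 = 12.
Pick's theorem gives I = A − B/2 + 1 = 98 − 12/2 + 1 = 93, so the closed region contains I + B = 93 + 12 = 105 lattice points.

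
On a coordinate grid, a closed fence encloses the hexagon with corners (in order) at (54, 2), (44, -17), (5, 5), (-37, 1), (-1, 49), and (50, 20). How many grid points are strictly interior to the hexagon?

2878

Using the shoelace formula, 2A = |(54·(-17) − 44·2) + (44·5 − 5·(-17)) + (5·1 − (-37)·5) + ((-37)·49 − (-1)·1) + ((-1)·20 − 50·49) + (50·2 − 54·20)| = 5773, so the area is 5773/2.
Along each edge there are gcd(|Δx|,|Δy|)+1 lattice points, so counting each shared vertex once the boundary has gcd(10,19) + gcd(39,22) + gcd(42,4) + gcd(36,48) + gcd(51,29) + gcd(4,18) = 1+1+2+12+1+2 = 19.
Pick's theorem gives I = A − B/2 + 1 = 5773/2 − 19/2 + 1 = 2878.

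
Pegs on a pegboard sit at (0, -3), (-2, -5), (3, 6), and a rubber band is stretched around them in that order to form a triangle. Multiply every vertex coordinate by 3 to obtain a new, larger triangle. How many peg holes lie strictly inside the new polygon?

Using the shoelace formula, 2A = |[0·(-5) − (-2)·(-3)] + [(-2)·6 − 3·(-5)] + [3·(-3) − 0·6]| = 12, so the area is 6.
The number of boundary lattice points is Σ gcd(|Δx|,|Δy|) = gcd(2,2) + gcd(5,11) + gcd(3,9) = 2+1+3 = 6.
Scaling by 3 multiplies the area by 3² = 9 (so the new area is 54) and multiplies the boundary lattice-point count by 3, giving 18.
By Pick's theorem, the interior count of the dilated polygon is 54 − 18/2 + 1 = 46.

46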